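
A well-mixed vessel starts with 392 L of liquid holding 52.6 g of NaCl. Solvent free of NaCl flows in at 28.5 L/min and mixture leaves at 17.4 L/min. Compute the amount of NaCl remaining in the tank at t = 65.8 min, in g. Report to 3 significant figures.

10.1 g

Let m(t) be the amount of NaCl. Volume: V(t) = V₀ + (Q_in − Q_out) t = 392 + 11.100 t; V(65.8) = 1122.4 L.
Solute balance: dm/dt = 0 − Q_out C = −Q_out m/V(t).
dm/m = −Q_out dt/(V₀ + 11.100 t); integrating gives ln(m/m₀) = −(Q_out/(Q_in−Q_out)) ln(V/V₀).
m = m₀ (V₀/V)^(Q_out/(Q_in−Q_out)) = 52.6 × (392/1122.4)^(1.5676) = 10.112 g.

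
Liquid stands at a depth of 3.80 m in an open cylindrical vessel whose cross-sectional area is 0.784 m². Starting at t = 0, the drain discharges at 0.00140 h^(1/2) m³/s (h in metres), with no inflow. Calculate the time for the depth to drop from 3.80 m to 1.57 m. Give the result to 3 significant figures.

780 s

A dh/dt = −Q_out = −0.00140 √h.
This is separable: 2 d(√h)/dt = −0.00140/A, so √h = √h₀ − (0.00140/(2A)) t.
t = 2A(√h₀ − √h)/0.00140 = 2·0.784·(√3.80 − √1.57)/0.00140
  = 1.5680 × (1.9494 − 1.2530) / 0.00140 = 779.93 s.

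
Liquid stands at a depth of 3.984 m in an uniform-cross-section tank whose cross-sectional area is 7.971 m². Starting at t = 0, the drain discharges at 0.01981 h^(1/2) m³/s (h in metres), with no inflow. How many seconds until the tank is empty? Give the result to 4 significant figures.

1606 s

With no inflow, A dh/dt = −0.01981 √h.
Separate and integrate: 2(√h − √h₀) = −(0.01981/A) t.
Set h = 0: 2√h₀ = (0.01981/A) t_empty ⇒ t_empty = 2A√h₀/0.01981.
t_empty = 2·7.971·√3.984/0.01981 = 15.9420·1.99600/0.01981 = 1606.27 s.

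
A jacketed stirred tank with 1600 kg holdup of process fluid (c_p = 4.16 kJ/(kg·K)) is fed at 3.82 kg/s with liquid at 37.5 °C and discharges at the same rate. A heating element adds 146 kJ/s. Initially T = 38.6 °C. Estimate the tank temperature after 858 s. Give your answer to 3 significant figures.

45.6 °C

M c_p dT/dt = ṁ c_p (T_in − T) + Q̇.
Rearrange: dT/dt = (T_ss − T)/τ with τ = M/ṁ = 418.85 s and T_ss = T_in + Q̇/(ṁ c_p) = 46.687 °C.
T approaches T_ss exponentially: T(t) = T_ss + (T₀ − T_ss) e^(−t/τ).
T(858) = 46.687 + (-8.0875)·e^(−858/418.85) = 46.687 + (-8.0875)·0.12893 = 45.645 °C.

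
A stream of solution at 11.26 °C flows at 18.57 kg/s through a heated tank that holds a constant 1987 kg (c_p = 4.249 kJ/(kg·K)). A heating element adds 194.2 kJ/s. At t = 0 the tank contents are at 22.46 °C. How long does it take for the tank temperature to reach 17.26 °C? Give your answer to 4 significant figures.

96.73 s

M c_p dT/dt = ṁ c_p (T_in − T) + Q̇.
τ = M/ṁ = 107.001 s; T_ss = T_in + Q̇/(ṁ c_p) = 13.7212 °C.
T(t) = T_ss + (T₀ − T_ss) e^(−t/τ). Set T = 17.26:
e^(−t/τ) = (17.26 − 13.7212)/(22.46 − 13.7212) = 0.404951
t = −107.001 · ln(0.404951) = 96.7273 s.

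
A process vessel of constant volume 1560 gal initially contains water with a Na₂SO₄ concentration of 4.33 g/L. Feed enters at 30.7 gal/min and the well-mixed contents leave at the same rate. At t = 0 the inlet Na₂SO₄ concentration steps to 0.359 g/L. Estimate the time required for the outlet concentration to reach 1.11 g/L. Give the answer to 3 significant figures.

Accumulation = in − out for the solute gives V dC/dt = Q(C_in − C), so τ = V/Q = 50.814 min.
C(t) = C_in + (C₀ − C_in) e^(−t/τ). Set C = 1.11 and solve for t:
e^(−t/τ) = (C − C_in)/(C₀ − C_in) = (1.11 − 0.359)/(4.33 − 0.359) = 0.18912
t = −τ ln(…) = 50.814 × 1.6654 = 84.625 min.

84.6 min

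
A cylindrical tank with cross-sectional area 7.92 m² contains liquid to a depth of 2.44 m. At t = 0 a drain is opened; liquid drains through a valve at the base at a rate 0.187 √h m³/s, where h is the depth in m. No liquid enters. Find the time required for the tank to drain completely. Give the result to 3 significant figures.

With no inflow, A dh/dt = −0.187 √h.
∫ h^(−1/2) dh = −(0.187/A) ∫ dt, giving 2√h = 2√h₀ − (0.187/A) t.
Tank is empty when √h = 0: t_empty = 2A√h₀/0.187.
t_empty = 2·7.92·√2.44/0.187 = 15.840·1.5620/0.187 = 132.31 s.

132 s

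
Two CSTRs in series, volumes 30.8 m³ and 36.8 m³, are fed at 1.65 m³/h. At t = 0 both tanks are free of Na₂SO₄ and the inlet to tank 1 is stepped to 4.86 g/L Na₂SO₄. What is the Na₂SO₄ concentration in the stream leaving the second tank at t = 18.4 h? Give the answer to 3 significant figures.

1.11 g/L

Each tank obeys Vᵢ dCᵢ/dt = Q(Cᵢ₋₁ − Cᵢ), so τᵢ = Vᵢ/Q.
τ₁ = 30.8/1.65 = 18.667 h; τ₂ = 36.8/1.65 = 22.303 h.
Tank 1: C₁ = C_in(1 − e^(−t/τ₁)). Tank 2 (τ₁ ≠ τ₂): C₂ = C_in[1 − (τ₁ e^(−t/τ₁) − τ₂ e^(−t/τ₂))/(τ₁ − τ₂)].
At t = 18.4: e^(−t/τ₁) = 0.37317, e^(−t/τ₂) = 0.43823.
C₂ = 4.86·[1 − (18.667·0.37317 − 22.303·0.43823)/(-3.6364)] = 4.86·0.22778 = 1.1070 g/L.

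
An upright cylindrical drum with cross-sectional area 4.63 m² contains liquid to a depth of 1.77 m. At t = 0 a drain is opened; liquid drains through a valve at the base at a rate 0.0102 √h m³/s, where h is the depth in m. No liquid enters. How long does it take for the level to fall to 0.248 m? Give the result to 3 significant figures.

A dh/dt = −Q_out = −0.0102 √h.
∫ h^(−1/2) dh = −(0.0102/A) ∫ dt, giving 2√h = 2√h₀ − (0.0102/A) t.
t = 2A(√h₀ − √h)/0.0102 = 2·4.63·(√1.77 − √0.248)/0.0102
  = 9.2600 × (1.3304 − 0.49800) / 0.0102 = 755.70 s.

756 s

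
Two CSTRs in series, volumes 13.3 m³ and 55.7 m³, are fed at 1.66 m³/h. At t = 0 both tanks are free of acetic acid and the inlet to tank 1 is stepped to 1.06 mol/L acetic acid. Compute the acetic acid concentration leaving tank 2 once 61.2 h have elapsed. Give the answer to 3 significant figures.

Time constants: τᵢ = Vᵢ/Q for each well-mixed tank.
τ₁ = 13.3/1.66 = 8.0120 h; τ₂ = 55.7/1.66 = 33.554 h.
Solving the cascade with C₁(0)=C₂(0)=0 gives C₂(t) = C_in[1 − (τ₁ e^(−t/τ₁) − τ₂ e^(−t/τ₂))/(τ₁ − τ₂)].
At t = 61.2: e^(−t/τ₁) = 0.00048155, e^(−t/τ₂) = 0.16139.
C₂ = 1.06·[1 − (8.0120·0.00048155 − 33.554·0.16139)/(-25.542)] = 1.06·0.78813 = 0.83542 mol/L.

0.835 mol/L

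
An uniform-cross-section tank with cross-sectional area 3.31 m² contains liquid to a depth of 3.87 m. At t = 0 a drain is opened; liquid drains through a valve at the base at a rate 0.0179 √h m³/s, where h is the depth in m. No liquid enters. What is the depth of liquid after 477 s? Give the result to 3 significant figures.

Accumulation of liquid (constant cross-section A): A dh/dt = −0.0179 √h.
∫ h^(−1/2) dh = −(0.0179/A) ∫ dt, giving 2√h = 2√h₀ − (0.0179/A) t.
√h = √3.87 − 0.0179·477/(2·3.31) = 1.9672 − 1.2898 = 0.67746.
h = 0.67746² = 0.45895 m.

0.459 m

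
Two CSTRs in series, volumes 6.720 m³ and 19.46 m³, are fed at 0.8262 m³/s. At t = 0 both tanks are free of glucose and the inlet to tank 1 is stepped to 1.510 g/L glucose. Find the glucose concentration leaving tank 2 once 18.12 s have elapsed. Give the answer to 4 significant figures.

0.5272 g/L

Time constants: τᵢ = Vᵢ/Q for each well-mixed tank.
τ₁ = 6.720/0.8262 = 8.13362 s; τ₂ = 19.46/0.8262 = 23.5536 s.
Tank 1: C₁ = C_in(1 − e^(−t/τ₁)). Tank 2 (τ₁ ≠ τ₂): C₂ = C_in[1 − (τ₁ e^(−t/τ₁) − τ₂ e^(−t/τ₂))/(τ₁ − τ₂)].
At t = 18.12: e^(−t/τ₁) = 0.107766, e^(−t/τ₂) = 0.463333.
C₂ = 1.510·[1 − (8.13362·0.107766 − 23.5536·0.463333)/(-15.4200)] = 1.510·0.349115 = 0.527163 g/L.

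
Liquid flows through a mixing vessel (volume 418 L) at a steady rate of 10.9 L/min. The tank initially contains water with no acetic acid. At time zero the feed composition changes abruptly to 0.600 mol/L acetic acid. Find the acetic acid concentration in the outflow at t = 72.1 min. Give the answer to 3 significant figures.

Unsteady species balance (constant V, well mixed): V dC/dt = Q(C_in − C).
Rewrite as dC/dt + C/τ = C_in/τ, τ = V/Q = 38.349 min.
This is linear first-order; C(t) = C_in + (C₀ − C_in) e^(−t/τ).
C(72.1) = 0.600 + (0 − 0.600)·e^(−72.1/38.349) = 0.600 + (-0.60000)·0.15257 = 0.50846 mol/L.

0.508 mol/L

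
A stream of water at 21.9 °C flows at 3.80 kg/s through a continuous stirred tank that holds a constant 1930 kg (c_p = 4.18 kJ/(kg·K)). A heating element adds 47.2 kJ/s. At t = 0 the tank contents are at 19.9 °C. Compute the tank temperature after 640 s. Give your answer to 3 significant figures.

First-law balance (no shaft work): M c_p dT/dt = ṁ c_p (T_in − T) + 47.2.
τ = M/ṁ = 507.89 s; T_ss = T_in + Q̇/(ṁ c_p) = 21.9 + 47.2/(3.80·4.18) = 24.872 °C.
Integrating: T(t) = T_ss + (T₀ − T_ss) e^(−t/τ).
T(640) = 24.872 + (-4.9715)·e^(−640/507.89) = 24.872 + (-4.9715)·0.28362 = 23.461 °C.

23.5 °C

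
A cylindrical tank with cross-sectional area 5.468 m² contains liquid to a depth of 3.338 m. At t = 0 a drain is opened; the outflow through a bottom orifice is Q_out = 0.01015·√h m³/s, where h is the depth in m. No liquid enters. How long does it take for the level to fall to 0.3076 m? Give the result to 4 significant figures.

Accumulation of liquid (constant cross-section A): A dh/dt = −0.01015 √h.
Separate and integrate: 2(√h − √h₀) = −(0.01015/A) t.
t = 2A(√h₀ − √h)/0.01015 = 2·5.468·(√3.338 − √0.3076)/0.01015
  = 10.9360 × (1.82702 − 0.554617) / 0.01015 = 1370.94 s.

1371 s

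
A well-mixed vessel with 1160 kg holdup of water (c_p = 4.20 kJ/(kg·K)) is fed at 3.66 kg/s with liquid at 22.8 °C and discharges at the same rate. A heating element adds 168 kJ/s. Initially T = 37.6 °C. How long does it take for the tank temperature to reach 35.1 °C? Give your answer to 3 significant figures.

First-law balance (no shaft work): M c_p dT/dt = ṁ c_p (T_in − T) + 168.
τ = M/ṁ = 316.94 s; T_ss = T_in + Q̇/(ṁ c_p) = 33.729 °C.
T(t) = T_ss + (T₀ − T_ss) e^(−t/τ). Set T = 35.1:
e^(−t/τ) = (35.1 − 33.729)/(37.6 − 33.729) = 0.35418
t = −316.94 · ln(0.35418) = 328.97 s.

329 s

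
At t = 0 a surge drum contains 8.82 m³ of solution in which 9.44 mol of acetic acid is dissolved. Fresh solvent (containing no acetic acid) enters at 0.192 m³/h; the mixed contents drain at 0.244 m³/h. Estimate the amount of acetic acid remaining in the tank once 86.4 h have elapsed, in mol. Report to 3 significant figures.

Total volume: dV/dt = Q_in − Q_out = -0.052000 m³/h, so V(t) = 8.82 − 0.052000 t and V(86.4) = 4.3272 m³.
No acetic acid enters, so dm/dt = −Q_out · (m/V).
dm/m = −Q_out dt/(V₀ − 0.052000 t); integrating gives ln(m/m₀) = −(Q_out/(Q_in−Q_out)) ln(V/V₀).
m = m₀ (V₀/V)^(Q_out/(Q_in−Q_out)) = 9.44 × (8.82/4.3272)^(-4.6923) = 0.33406 mol.

0.334 mol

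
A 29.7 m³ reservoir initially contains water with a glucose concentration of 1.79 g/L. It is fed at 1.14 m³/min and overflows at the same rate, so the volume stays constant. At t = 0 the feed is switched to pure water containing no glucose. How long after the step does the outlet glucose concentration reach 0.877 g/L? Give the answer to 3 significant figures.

Species balance: V dC/dt = Q(C_in − C) ⇒ τ = V/Q = 26.053 min.
C(t) = C_in + (C₀ − C_in) e^(−t/τ). Set C = 0.877 and solve for t:
e^(−t/τ) = (C − C_in)/(C₀ − C_in) = (0.877 − 0)/(1.79 − 0) = 0.48994
t = −τ ln(…) = 26.053 × 0.71346 = 18.588 min.

18.6 min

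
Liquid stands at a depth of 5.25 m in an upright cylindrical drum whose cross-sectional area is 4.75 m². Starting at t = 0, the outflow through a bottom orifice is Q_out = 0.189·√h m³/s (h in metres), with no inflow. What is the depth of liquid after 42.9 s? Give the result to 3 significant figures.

2.07 m

Volume balance on the tank: A dh/dt = −0.189 √h.
Separate and integrate: 2(√h − √h₀) = −(0.189/A) t.
√h = √5.25 − 0.189·42.9/(2·4.75) = 2.2913 − 0.85348 = 1.4378.
h = 1.4378² = 2.0673 m.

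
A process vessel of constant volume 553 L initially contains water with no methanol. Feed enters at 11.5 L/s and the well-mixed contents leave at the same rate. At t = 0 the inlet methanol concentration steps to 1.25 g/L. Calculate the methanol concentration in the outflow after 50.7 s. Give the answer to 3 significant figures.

0.814 g/L

Species balance on the tank: V dC/dt = Q(C_in − C).
So dC/dt = (C_in − C)/τ with τ = V/Q = 553/11.5 = 48.087 s.
Integrating: C(t) = C_in + (C₀ − C_in) e^(−t/τ).
C(50.7) = 1.25 + (0 − 1.25)·e^(−50.7/48.087) = 1.25 + (-1.2500)·0.34842 = 0.81447 g/L.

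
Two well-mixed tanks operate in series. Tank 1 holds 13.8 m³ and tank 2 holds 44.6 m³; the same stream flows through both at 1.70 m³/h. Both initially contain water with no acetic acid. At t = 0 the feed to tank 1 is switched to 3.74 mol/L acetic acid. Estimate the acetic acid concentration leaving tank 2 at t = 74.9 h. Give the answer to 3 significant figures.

Time constants: τᵢ = Vᵢ/Q for each well-mixed tank.
τ₁ = 13.8/1.70 = 8.1176 h; τ₂ = 44.6/1.70 = 26.235 h.
Solving the cascade with C₁(0)=C₂(0)=0 gives C₂(t) = C_in[1 − (τ₁ e^(−t/τ₁) − τ₂ e^(−t/τ₂))/(τ₁ − τ₂)].
At t = 74.9: e^(−t/τ₁) = 9.8366e-05, e^(−t/τ₂) = 0.057560.
C₂ = 3.74·[1 − (8.1176·9.8366e-05 − 26.235·0.057560)/(-18.118)] = 3.74·0.91669 = 3.4284 mol/L.

3.43 mol/L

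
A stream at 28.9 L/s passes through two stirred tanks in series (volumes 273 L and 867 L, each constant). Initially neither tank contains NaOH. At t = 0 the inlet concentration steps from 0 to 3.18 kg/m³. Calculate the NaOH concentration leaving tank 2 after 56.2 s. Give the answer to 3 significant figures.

Each tank obeys Vᵢ dCᵢ/dt = Q(Cᵢ₋₁ − Cᵢ), so τᵢ = Vᵢ/Q.
τ₁ = 273/28.9 = 9.4464 s; τ₂ = 867/28.9 = 30.000 s.
Solving the cascade with C₁(0)=C₂(0)=0 gives C₂(t) = C_in[1 − (τ₁ e^(−t/τ₁) − τ₂ e^(−t/τ₂))/(τ₁ − τ₂)].
At t = 56.2: e^(−t/τ₁) = 0.0026075, e^(−t/τ₂) = 0.15361.
C₂ = 3.18·[1 − (9.4464·0.0026075 − 30.000·0.15361)/(-20.554)] = 3.18·0.77699 = 2.4708 kg/m³.

2.47 kg/m³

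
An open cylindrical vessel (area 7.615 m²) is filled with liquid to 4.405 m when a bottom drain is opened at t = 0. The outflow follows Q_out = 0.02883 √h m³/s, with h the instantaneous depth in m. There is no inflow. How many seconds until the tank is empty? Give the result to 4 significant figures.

A dh/dt = −Q_out = −0.02883 √h.
Separate and integrate: 2(√h − √h₀) = −(0.02883/A) t.
Set h = 0: 2√h₀ = (0.02883/A) t_empty ⇒ t_empty = 2A√h₀/0.02883.
t_empty = 2·7.615·√4.405/0.02883 = 15.2300·2.09881/0.02883 = 1108.74 s.

1109 s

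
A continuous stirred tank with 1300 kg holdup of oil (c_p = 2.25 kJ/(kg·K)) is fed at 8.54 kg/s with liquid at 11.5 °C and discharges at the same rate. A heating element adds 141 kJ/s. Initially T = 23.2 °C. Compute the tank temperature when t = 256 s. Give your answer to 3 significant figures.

Heat balance on the well-mixed liquid: M c_p dT/dt = ṁ c_p (T_in − T) + 141.
τ = M/ṁ = 152.22 s; T_ss = T_in + Q̇/(ṁ c_p) = 11.5 + 141/(8.54·2.25) = 18.838 °C.
Integrating: T(t) = T_ss + (T₀ − T_ss) e^(−t/τ).
T(256) = 18.838 + (4.3620)·e^(−256/152.22) = 18.838 + (4.3620)·0.18605 = 19.650 °C.

19.6 °C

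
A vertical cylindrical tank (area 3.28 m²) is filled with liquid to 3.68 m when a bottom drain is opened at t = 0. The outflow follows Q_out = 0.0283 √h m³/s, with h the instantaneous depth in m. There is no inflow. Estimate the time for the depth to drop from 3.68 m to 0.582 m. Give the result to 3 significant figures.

268 s

Volume balance on the tank: A dh/dt = −0.0283 √h.
Separate and integrate: 2(√h − √h₀) = −(0.0283/A) t.
t = 2A(√h₀ − √h)/0.0283 = 2·3.28·(√3.68 − √0.582)/0.0283
  = 6.5600 × (1.9183 − 0.76289) / 0.0283 = 267.83 s.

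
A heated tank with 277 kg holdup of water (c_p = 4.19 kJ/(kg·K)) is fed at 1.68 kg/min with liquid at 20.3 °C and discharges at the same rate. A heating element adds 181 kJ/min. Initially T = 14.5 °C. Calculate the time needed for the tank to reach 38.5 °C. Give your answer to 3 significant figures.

236 min

M c_p dT/dt = ṁ c_p (T_in − T) + Q̇.
τ = M/ṁ = 164.88 min; T_ss = T_in + Q̇/(ṁ c_p) = 46.013 °C.
T(t) = T_ss + (T₀ − T_ss) e^(−t/τ). Set T = 38.5:
e^(−t/τ) = (38.5 − 46.013)/(14.5 − 46.013) = 0.23841
t = −164.88 · ln(0.23841) = 236.40 min.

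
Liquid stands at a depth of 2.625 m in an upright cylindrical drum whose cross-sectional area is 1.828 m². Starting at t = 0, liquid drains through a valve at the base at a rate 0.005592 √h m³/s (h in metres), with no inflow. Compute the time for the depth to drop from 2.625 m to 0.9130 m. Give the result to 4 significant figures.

434.6 s

With no inflow, A dh/dt = −0.005592 √h.
Separate and integrate: 2(√h − √h₀) = −(0.005592/A) t.
t = 2A(√h₀ − √h)/0.005592 = 2·1.828·(√2.625 − √0.9130)/0.005592
  = 3.65600 × (1.62019 − 0.955510) / 0.005592 = 434.559 s.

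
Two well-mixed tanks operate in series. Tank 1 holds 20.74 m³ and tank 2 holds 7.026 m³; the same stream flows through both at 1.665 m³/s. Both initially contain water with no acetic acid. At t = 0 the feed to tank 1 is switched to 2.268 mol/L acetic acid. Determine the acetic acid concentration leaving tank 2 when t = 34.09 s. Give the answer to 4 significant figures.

Each tank obeys Vᵢ dCᵢ/dt = Q(Cᵢ₋₁ − Cᵢ), so τᵢ = Vᵢ/Q.
τ₁ = 20.74/1.665 = 12.4565 s; τ₂ = 7.026/1.665 = 4.21982 s.
Solving the cascade with C₁(0)=C₂(0)=0 gives C₂(t) = C_in[1 − (τ₁ e^(−t/τ₁) − τ₂ e^(−t/τ₂))/(τ₁ − τ₂)].
At t = 34.09: e^(−t/τ₁) = 0.0647816, e^(−t/τ₂) = 0.000310122.
C₂ = 2.268·[1 − (12.4565·0.0647816 − 4.21982·0.000310122)/(8.23664)] = 2.268·0.902188 = 2.04616 mol/L.

2.046 mol/L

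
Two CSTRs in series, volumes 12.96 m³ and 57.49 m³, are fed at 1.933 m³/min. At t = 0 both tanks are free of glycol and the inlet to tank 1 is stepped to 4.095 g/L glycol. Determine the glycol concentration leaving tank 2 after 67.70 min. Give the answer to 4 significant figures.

3.552 g/L

Time constants: τᵢ = Vᵢ/Q for each well-mixed tank.
τ₁ = 12.96/1.933 = 6.70460 min; τ₂ = 57.49/1.933 = 29.7413 min.
Tank 1: C₁ = C_in(1 − e^(−t/τ₁)). Tank 2 (τ₁ ≠ τ₂): C₂ = C_in[1 − (τ₁ e^(−t/τ₁) − τ₂ e^(−t/τ₂))/(τ₁ − τ₂)].
At t = 67.70: e^(−t/τ₁) = 4.11808e-05, e^(−t/τ₂) = 0.102664.
C₂ = 4.095·[1 − (6.70460·4.11808e-05 − 29.7413·0.102664)/(-23.0367)] = 4.095·0.867469 = 3.55228 g/L.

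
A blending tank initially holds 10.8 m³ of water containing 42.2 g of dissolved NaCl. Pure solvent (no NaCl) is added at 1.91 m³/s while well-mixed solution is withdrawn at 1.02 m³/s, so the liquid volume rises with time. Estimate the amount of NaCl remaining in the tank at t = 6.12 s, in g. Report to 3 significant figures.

26.4 g

Total volume: dV/dt = Q_in − Q_out = 0.89000 m³/s, so V(t) = 10.8 + 0.89000 t and V(6.12) = 16.247 m³.
Solute balance: dm/dt = 0 − Q_out C = −Q_out m/V(t).
dm/m = −Q_out dt/(V₀ + 0.89000 t); integrating gives ln(m/m₀) = −(Q_out/(Q_in−Q_out)) ln(V/V₀).
m = m₀ (V₀/V)^(Q_out/(Q_in−Q_out)) = 42.2 × (10.8/16.247)^(1.1461) = 26.428 g.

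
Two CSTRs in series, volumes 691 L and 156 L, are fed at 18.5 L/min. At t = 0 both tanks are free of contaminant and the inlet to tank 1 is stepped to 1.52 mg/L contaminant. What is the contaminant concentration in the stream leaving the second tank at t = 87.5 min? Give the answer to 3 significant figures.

1.33 mg/L

Species balance on tank i: dCᵢ/dt = (Cᵢ₋₁ − Cᵢ)/τᵢ with τᵢ = Vᵢ/Q.
τ₁ = 691/18.5 = 37.351 min; τ₂ = 156/18.5 = 8.4324 min.
Solving the cascade with C₁(0)=C₂(0)=0 gives C₂(t) = C_in[1 − (τ₁ e^(−t/τ₁) − τ₂ e^(−t/τ₂))/(τ₁ − τ₂)].
At t = 87.5: e^(−t/τ₁) = 0.096076, e^(−t/τ₂) = 3.1153e-05.
C₂ = 1.52·[1 − (37.351·0.096076 − 8.4324·3.1153e-05)/(28.919)] = 1.52·0.87592 = 1.3314 mg/L.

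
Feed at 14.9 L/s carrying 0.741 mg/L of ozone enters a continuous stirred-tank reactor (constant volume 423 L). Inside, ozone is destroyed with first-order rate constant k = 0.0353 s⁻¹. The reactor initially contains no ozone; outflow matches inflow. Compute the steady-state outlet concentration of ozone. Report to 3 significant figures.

Species balance: V dC/dt = Q C_in − Q C − k V C.
At steady state: 0 = Q C_in − (Q + kV) C_ss, so C_ss = Q C_in/(Q + kV).
C_ss = 14.9·0.741/(14.9 + 0.0353·423) = 11.041/29.832 = 0.37010 mg/L.

0.370 mg/L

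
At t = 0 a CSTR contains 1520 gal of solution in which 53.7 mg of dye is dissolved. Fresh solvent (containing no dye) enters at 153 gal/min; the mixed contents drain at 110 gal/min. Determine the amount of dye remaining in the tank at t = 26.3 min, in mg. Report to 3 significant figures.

12.9 mg

Total volume: dV/dt = Q_in − Q_out = 43.000 gal/min, so V(t) = 1520 + 43.000 t and V(26.3) = 2650.9 gal.
Species balance (pure solvent in): dm/dt = −Q_out · m/V(t).
Separate: dm/m = −Q_out dt/V(t) ⇒ ln(m/m₀) = −(Q_out/(Q_in−Q_out)) ln(V/V₀).
m = m₀ (V₀/V)^(Q_out/(Q_in−Q_out)) = 53.7 × (1520/2650.9)^(2.5581) = 12.944 mg.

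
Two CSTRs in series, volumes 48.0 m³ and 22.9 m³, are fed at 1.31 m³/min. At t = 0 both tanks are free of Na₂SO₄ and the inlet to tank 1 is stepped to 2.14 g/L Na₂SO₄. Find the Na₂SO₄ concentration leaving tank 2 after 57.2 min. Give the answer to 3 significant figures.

Time constants: τᵢ = Vᵢ/Q for each well-mixed tank.
τ₁ = 48.0/1.31 = 36.641 min; τ₂ = 22.9/1.31 = 17.481 min.
Solving the cascade with C₁(0)=C₂(0)=0 gives C₂(t) = C_in[1 − (τ₁ e^(−t/τ₁) − τ₂ e^(−t/τ₂))/(τ₁ − τ₂)].
At t = 57.2: e^(−t/τ₁) = 0.20991, e^(−t/τ₂) = 0.037925.
C₂ = 2.14·[1 − (36.641·0.20991 − 17.481·0.037925)/(19.160)] = 2.14·0.63318 = 1.3550 g/L.

1.36 g/L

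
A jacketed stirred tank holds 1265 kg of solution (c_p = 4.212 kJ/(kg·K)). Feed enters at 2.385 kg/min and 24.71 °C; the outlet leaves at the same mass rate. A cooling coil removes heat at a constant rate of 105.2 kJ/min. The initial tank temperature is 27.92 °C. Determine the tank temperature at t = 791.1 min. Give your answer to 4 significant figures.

17.32 °C

Energy balance: M c_p dT/dt = ṁ c_p (T_in − T) − 105.2.
τ = M/ṁ = 530.398 min; T_ss = T_in − Q̇/(ṁ c_p) = 24.71 − 105.2/(2.385·4.212) = 14.2378 °C.
T approaches T_ss exponentially: T(t) = T_ss + (T₀ − T_ss) e^(−t/τ).
T(791.1) = 14.2378 + (13.6822)·e^(−791.1/530.398) = 14.2378 + (13.6822)·0.225030 = 17.3167 °C.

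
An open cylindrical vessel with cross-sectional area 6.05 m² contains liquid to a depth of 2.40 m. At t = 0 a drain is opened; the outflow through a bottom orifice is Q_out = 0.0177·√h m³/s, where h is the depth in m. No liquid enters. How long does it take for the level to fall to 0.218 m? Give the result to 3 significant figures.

740 s

A dh/dt = −Q_out = −0.0177 √h.
∫ h^(−1/2) dh = −(0.0177/A) ∫ dt, giving 2√h = 2√h₀ − (0.0177/A) t.
t = 2A(√h₀ − √h)/0.0177 = 2·6.05·(√2.40 − √0.218)/0.0177
  = 12.100 × (1.5492 − 0.46690) / 0.0177 = 739.87 s.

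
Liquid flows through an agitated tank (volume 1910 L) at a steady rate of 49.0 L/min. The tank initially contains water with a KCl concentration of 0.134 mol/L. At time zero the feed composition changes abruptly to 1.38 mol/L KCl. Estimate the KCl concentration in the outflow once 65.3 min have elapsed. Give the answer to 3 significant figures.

Species balance on the tank: V dC/dt = Q(C_in − C).
So dC/dt = (C_in − C)/τ with τ = V/Q = 1910/49.0 = 38.980 min.
C approaches C_in exponentially: C(t) = C_in + (C₀ − C_in) e^(−t/τ).
C(65.3) = 1.38 + (0.134 − 1.38)·e^(−65.3/38.980) = 1.38 + (-1.2460)·0.18726 = 1.1467 mol/L.

1.15 mol/L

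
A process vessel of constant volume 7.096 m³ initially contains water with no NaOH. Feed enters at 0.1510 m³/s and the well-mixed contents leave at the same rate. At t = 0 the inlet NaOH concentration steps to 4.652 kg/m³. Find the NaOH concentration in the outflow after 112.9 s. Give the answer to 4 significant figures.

Transient balance on the dissolved component: V dC/dt = Q(C_in − C).
So dC/dt = (C_in − C)/τ with τ = V/Q = 7.096/0.1510 = 46.9934 s.
C approaches C_in exponentially: C(t) = C_in + (C₀ − C_in) e^(−t/τ).
C(112.9) = 4.652 + (0 − 4.652)·e^(−112.9/46.9934) = 4.652 + (-4.65200)·0.0904945 = 4.23102 kg/m³.

4.231 kg/m³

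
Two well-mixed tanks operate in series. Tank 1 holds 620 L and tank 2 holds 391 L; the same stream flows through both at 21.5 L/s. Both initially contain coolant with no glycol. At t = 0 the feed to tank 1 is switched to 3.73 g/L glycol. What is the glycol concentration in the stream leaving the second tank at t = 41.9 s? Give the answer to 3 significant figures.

2.00 g/L

Each tank obeys Vᵢ dCᵢ/dt = Q(Cᵢ₋₁ − Cᵢ), so τᵢ = Vᵢ/Q.
τ₁ = 620/21.5 = 28.837 s; τ₂ = 391/21.5 = 18.186 s.
Tank 1: C₁ = C_in(1 − e^(−t/τ₁)). Tank 2 (τ₁ ≠ τ₂): C₂ = C_in[1 − (τ₁ e^(−t/τ₁) − τ₂ e^(−t/τ₂))/(τ₁ − τ₂)].
At t = 41.9: e^(−t/τ₁) = 0.23387, e^(−t/τ₂) = 0.099862.
C₂ = 3.73·[1 − (28.837·0.23387 − 18.186·0.099862)/(10.651)] = 3.73·0.53732 = 2.0042 g/L.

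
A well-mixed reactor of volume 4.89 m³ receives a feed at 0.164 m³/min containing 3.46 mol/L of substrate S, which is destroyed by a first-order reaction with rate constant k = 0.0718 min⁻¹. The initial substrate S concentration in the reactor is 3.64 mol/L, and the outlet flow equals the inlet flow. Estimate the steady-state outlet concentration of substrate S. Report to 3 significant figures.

1.10 mol/L

Species balance: V dC/dt = Q C_in − Q C − k V C.
Steady state (dC/dt = 0): C_ss = Q C_in/(Q + kV) = C_in/(1 + kV/Q).
C_ss = 0.164·3.46/(0.164 + 0.0718·4.89) = 0.56744/0.51510 = 1.1016 mol/L.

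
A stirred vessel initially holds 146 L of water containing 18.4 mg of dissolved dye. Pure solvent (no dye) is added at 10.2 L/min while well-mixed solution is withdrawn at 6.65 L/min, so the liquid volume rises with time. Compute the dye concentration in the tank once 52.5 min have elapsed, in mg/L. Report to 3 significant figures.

0.0119 mg/L

Let m(t) be the amount of dye. Volume: V(t) = V₀ + (Q_in − Q_out) t = 146 + 3.5500 t; V(52.5) = 332.37 L.
Species balance (pure solvent in): dm/dt = −Q_out · m/V(t).
dm/m = −Q_out dt/(V₀ + 3.5500 t); integrating gives ln(m/m₀) = −(Q_out/(Q_in−Q_out)) ln(V/V₀).
m = m₀ (V₀/V)^(Q_out/(Q_in−Q_out)) = 18.4 × (146/332.37)^(1.8732) = 3.9405 mg.
C = m/V = 3.9405/332.37 = 0.011856 mg/L.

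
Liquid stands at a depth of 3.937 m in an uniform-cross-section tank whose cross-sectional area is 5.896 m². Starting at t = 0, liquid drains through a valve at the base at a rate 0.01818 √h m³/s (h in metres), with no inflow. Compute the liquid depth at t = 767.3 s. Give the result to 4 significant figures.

With no inflow, A dh/dt = −0.01818 √h.
∫ h^(−1/2) dh = −(0.01818/A) ∫ dt, giving 2√h = 2√h₀ − (0.01818/A) t.
√h = √3.937 − 0.01818·767.3/(2·5.896) = 1.98419 − 1.18296 = 0.801223.
h = 0.801223² = 0.641959 m.

0.6420 m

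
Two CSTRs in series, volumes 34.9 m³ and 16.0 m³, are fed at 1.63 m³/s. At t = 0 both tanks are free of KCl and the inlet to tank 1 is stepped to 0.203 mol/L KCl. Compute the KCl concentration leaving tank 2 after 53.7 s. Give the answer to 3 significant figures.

Time constants: τᵢ = Vᵢ/Q for each well-mixed tank.
τ₁ = 34.9/1.63 = 21.411 s; τ₂ = 16.0/1.63 = 9.8160 s.
Solving the cascade with C₁(0)=C₂(0)=0 gives C₂(t) = C_in[1 − (τ₁ e^(−t/τ₁) − τ₂ e^(−t/τ₂))/(τ₁ − τ₂)].
At t = 53.7: e^(−t/τ₁) = 0.081427, e^(−t/τ₂) = 0.0042083.
C₂ = 0.203·[1 − (21.411·0.081427 − 9.8160·0.0042083)/(11.595)] = 0.203·0.85320 = 0.17320 mol/L.

0.173 mol/L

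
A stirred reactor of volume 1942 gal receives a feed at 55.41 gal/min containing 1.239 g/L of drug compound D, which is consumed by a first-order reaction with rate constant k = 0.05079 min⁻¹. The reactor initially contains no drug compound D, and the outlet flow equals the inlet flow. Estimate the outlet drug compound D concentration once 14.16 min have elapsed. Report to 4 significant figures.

V dC/dt = Q(C_in − C) − k V C.
This is linear with rate a = Q/V + k = 0.0793224 min⁻¹.
C_ss = Q C_in/(Q + kV) = 0.445671 g/L; C(t) = C_ss + (C₀ − C_ss) e^(−a t).
C(14.16) = 0.445671 + (-0.445671)·e^(−0.0793224·14.16) = 0.445671 + (-0.445671)·0.325235 = 0.300723 g/L.

0.3007 g/L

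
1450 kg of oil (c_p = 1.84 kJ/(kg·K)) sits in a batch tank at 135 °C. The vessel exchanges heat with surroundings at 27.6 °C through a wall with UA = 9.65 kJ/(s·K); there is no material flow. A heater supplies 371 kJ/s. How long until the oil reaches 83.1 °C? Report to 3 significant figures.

386 s

Energy balance: M c_p dT/dt = −UA(T − T_amb) + Q̇.
τ = M c_p/UA = 276.48 s; T_ss = T_amb + Q̇/UA = 27.6 + 371/9.65 = 66.046 °C.
T(t) = T_ss + (T₀ − T_ss)e^(−t/τ); set T = 83.1:
t = −τ ln[(T − T_ss)/(T₀ − T_ss)] = −276.48 · ln(0.24733) = 386.25 s.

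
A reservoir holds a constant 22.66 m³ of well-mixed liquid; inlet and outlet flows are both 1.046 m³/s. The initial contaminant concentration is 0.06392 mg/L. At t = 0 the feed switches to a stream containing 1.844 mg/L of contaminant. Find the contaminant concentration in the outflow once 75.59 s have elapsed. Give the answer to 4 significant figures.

Unsteady species balance (constant V, well mixed): V dC/dt = Q(C_in − C).
Time constant τ = V/Q = 22.66/1.046 = 21.6635 s.
C approaches C_in exponentially: C(t) = C_in + (C₀ − C_in) e^(−t/τ).
C(75.59) = 1.844 + (0.06392 − 1.844)·e^(−75.59/21.6635) = 1.844 + (-1.78008)·0.0305228 = 1.78967 mg/L.

1.790 mg/L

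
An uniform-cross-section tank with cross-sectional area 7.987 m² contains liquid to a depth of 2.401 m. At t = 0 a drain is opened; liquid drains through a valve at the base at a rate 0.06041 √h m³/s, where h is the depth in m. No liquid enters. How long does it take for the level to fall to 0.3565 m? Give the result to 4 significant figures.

A dh/dt = −Q_out = −0.06041 √h.
Separate and integrate: 2(√h − √h₀) = −(0.06041/A) t.
t = 2A(√h₀ − √h)/0.06041 = 2·7.987·(√2.401 − √0.3565)/0.06041
  = 15.9740 × (1.54952 − 0.597076) / 0.06041 = 251.850 s.

251.9 s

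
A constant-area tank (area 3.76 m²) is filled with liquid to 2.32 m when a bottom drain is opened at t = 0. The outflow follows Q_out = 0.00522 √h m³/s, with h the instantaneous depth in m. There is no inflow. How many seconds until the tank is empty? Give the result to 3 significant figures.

Mass balance (ρ constant): A dh/dt = −0.00522 √h.
∫ h^(−1/2) dh = −(0.00522/A) ∫ dt, giving 2√h = 2√h₀ − (0.00522/A) t.
Set h = 0: 2√h₀ = (0.00522/A) t_empty ⇒ t_empty = 2A√h₀/0.00522.
t_empty = 2·3.76·√2.32/0.00522 = 7.5200·1.5232/0.00522 = 2194.3 s.

2190 s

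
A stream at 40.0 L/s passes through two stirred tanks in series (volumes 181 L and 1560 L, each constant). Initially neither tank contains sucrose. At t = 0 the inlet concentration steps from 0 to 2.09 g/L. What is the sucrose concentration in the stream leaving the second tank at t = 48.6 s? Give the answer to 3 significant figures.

Time constants: τᵢ = Vᵢ/Q for each well-mixed tank.
τ₁ = 181/40.0 = 4.5250 s; τ₂ = 1560/40.0 = 39.000 s.
Tank 1: C₁ = C_in(1 − e^(−t/τ₁)). Tank 2 (τ₁ ≠ τ₂): C₂ = C_in[1 − (τ₁ e^(−t/τ₁) − τ₂ e^(−t/τ₂))/(τ₁ − τ₂)].
At t = 48.6: e^(−t/τ₁) = 2.1654e-05, e^(−t/τ₂) = 0.28761.
C₂ = 2.09·[1 − (4.5250·2.1654e-05 − 39.000·0.28761)/(-34.475)] = 2.09·0.67464 = 1.4100 g/L.

1.41 g/L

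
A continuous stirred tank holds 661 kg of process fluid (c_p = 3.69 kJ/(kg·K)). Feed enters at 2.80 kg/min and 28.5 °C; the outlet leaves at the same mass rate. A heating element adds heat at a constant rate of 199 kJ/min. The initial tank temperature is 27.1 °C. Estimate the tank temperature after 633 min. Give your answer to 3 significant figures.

46.3 °C

M c_p dT/dt = ṁ c_p (T_in − T) + Q̇.
Rearrange: dT/dt = (T_ss − T)/τ with τ = M/ṁ = 236.07 min and T_ss = T_in + Q̇/(ṁ c_p) = 47.761 °C.
Integrating: T(t) = T_ss + (T₀ − T_ss) e^(−t/τ).
T(633) = 47.761 + (-20.661)·e^(−633/236.07) = 47.761 + (-20.661)·0.068468 = 46.346 °C.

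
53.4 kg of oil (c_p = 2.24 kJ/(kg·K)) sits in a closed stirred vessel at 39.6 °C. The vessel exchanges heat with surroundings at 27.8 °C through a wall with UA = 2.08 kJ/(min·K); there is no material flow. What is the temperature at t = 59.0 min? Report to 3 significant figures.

32.0 °C

Unsteady energy balance on the tank contents: M c_p dT/dt = −UA(T − T_amb).
dT/dt = (T_ss − T)/τ with T_ss = T_amb = 27.800 °C, τ = M c_p/UA = 53.4·2.24/2.08 = 57.508 min.
Integrating: T(t) = T_ss + (T₀ − T_ss) e^(−t/τ).
T(59.0) = 27.800 + (11.800)·0.35846 = 32.030 °C.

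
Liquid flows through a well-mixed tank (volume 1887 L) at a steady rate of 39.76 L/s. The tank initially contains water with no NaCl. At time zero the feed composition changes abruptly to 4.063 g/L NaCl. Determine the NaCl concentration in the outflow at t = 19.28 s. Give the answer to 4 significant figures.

1.356 g/L

Unsteady species balance (constant V, well mixed): V dC/dt = Q(C_in − C).
So dC/dt = (C_in − C)/τ with τ = V/Q = 1887/39.76 = 47.4598 s.
C approaches C_in exponentially: C(t) = C_in + (C₀ − C_in) e^(−t/τ).
C(19.28) = 4.063 + (0 − 4.063)·e^(−19.28/47.4598) = 4.063 + (-4.06300)·0.666151 = 1.35643 g/L.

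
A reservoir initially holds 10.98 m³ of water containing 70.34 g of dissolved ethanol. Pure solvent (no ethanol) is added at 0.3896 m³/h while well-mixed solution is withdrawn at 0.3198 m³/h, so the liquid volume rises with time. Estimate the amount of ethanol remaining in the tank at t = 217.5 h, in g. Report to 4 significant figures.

Total volume: dV/dt = Q_in − Q_out = 0.0698000 m³/h, so V(t) = 10.98 + 0.0698000 t and V(217.5) = 26.1615 m³.
Species balance (pure solvent in): dm/dt = −Q_out · m/V(t).
dm/m = −Q_out dt/(V₀ + 0.0698000 t); integrating gives ln(m/m₀) = −(Q_out/(Q_in−Q_out)) ln(V/V₀).
m = m₀ (V₀/V)^(Q_out/(Q_in−Q_out)) = 70.34 × (10.98/26.1615)^(4.58166) = 1.31716 g.

1.317 g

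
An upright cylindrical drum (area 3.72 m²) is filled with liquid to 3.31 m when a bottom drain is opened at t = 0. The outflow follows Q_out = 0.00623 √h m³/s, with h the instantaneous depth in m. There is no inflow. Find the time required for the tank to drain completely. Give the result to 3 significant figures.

Mass balance (ρ constant): A dh/dt = −0.00623 √h.
This is separable: 2 d(√h)/dt = −0.00623/A, so √h = √h₀ − (0.00623/(2A)) t.
Set h = 0: 2√h₀ = (0.00623/A) t_empty ⇒ t_empty = 2A√h₀/0.00623.
t_empty = 2·3.72·√3.31/0.00623 = 7.4400·1.8193/0.00623 = 2172.7 s.

2170 s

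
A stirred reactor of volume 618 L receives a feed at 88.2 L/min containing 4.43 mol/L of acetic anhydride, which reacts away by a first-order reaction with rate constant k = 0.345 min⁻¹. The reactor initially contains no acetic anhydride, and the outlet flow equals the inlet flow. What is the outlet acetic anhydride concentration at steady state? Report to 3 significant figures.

Species balance: V dC/dt = Q C_in − Q C − k V C.
Steady state (dC/dt = 0): C_ss = Q C_in/(Q + kV) = C_in/(1 + kV/Q).
C_ss = 88.2·4.43/(88.2 + 0.345·618) = 390.73/301.41 = 1.2963 mol/L.

1.30 mol/L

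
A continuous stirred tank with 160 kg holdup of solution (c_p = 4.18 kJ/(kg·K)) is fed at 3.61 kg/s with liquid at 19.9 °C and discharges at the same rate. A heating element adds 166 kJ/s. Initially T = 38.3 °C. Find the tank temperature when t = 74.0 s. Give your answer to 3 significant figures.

32.3 °C

Heat balance on the well-mixed liquid: M c_p dT/dt = ṁ c_p (T_in − T) + 166.
Rearrange: dT/dt = (T_ss − T)/τ with τ = M/ṁ = 44.321 s and T_ss = T_in + Q̇/(ṁ c_p) = 30.901 °C.
Solution: T(t) = T_ss + (T₀ − T_ss) e^(−t/τ).
T(74.0) = 30.901 + (7.3992)·e^(−74.0/44.321) = 30.901 + (7.3992)·0.18832 = 32.294 °C.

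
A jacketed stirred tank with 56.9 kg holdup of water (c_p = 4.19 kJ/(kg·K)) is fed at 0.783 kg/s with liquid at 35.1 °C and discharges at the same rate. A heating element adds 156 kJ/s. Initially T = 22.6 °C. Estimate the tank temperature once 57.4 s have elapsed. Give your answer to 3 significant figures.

55.4 °C

M c_p dT/dt = ṁ c_p (T_in − T) + Q̇.
τ = M/ṁ = 72.669 s; T_ss = T_in + Q̇/(ṁ c_p) = 35.1 + 156/(0.783·4.19) = 82.650 °C.
T approaches T_ss exponentially: T(t) = T_ss + (T₀ − T_ss) e^(−t/τ).
T(57.4) = 82.650 + (-60.050)·e^(−57.4/72.669) = 82.650 + (-60.050)·0.45390 = 55.393 °C.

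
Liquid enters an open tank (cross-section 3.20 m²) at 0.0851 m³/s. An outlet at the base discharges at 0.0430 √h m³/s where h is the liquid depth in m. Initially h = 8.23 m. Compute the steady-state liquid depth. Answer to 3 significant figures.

Level balance: A dh/dt = 0.0851 − 0.0430 √h. Setting dh/dt = 0:
Q_in = 0.0430 √h_ss ⇒ √h_ss = 0.0851/0.0430 = 1.9791.
h_ss = 1.9791² = 3.9167 m. (Since h₀ = 8.23 m > h_ss, the level will fall toward this value.)

3.92 m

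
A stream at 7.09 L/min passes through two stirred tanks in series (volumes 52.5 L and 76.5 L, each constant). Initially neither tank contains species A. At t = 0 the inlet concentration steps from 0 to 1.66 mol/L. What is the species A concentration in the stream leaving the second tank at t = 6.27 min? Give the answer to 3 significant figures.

Time constants: τᵢ = Vᵢ/Q for each well-mixed tank.
τ₁ = 52.5/7.09 = 7.4048 min; τ₂ = 76.5/7.09 = 10.790 min.
Tank 1: C₁ = C_in(1 − e^(−t/τ₁)). Tank 2 (τ₁ ≠ τ₂): C₂ = C_in[1 − (τ₁ e^(−t/τ₁) − τ₂ e^(−t/τ₂))/(τ₁ − τ₂)].
At t = 6.27: e^(−t/τ₁) = 0.42881, e^(−t/τ₂) = 0.55928.
C₂ = 1.66·[1 − (7.4048·0.42881 − 10.790·0.55928)/(-3.3850)] = 1.66·0.15530 = 0.25781 mol/L.

0.258 mol/L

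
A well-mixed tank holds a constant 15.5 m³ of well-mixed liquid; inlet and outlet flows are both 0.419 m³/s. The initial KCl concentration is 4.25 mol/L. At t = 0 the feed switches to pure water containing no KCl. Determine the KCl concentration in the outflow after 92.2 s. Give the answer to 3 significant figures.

Mass balance on the solute (V constant): V dC/dt = Q(C_in − C).
So dC/dt = (C_in − C)/τ with τ = V/Q = 15.5/0.419 = 36.993 s.
Integrating: C(t) = C_in + (C₀ − C_in) e^(−t/τ).
C(92.2) = 0 + (4.25 − 0)·e^(−92.2/36.993) = 0 + (4.2500)·0.082713 = 0.35153 mol/L.

0.352 mol/L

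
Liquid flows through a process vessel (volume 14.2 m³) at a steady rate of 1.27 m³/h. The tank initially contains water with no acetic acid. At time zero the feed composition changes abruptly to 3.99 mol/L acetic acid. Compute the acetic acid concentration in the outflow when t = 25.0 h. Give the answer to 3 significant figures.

Accumulation = in − out for the solute gives V dC/dt = Q(C_in − C).
Time constant τ = V/Q = 14.2/1.27 = 11.181 h.
Solution: C(t) = C_in + (C₀ − C_in) e^(−t/τ).
C(25.0) = 3.99 + (0 − 3.99)·e^(−25.0/11.181) = 3.99 + (-3.9900)·0.10689 = 3.5635 mol/L.

3.56 mol/L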